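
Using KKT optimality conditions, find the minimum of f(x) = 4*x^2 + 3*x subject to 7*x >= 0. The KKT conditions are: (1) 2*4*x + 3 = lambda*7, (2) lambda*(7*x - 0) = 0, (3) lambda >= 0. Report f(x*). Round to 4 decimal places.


Step 1: Try lambda = 0 (constraint inactive).
x_unc = -3/(2*4) = -0.375
Check: 7*-0.375 = -2.625 < 0 -- violated!
Step 2: Constraint must be active: 7*x = 0
x* = 0/7 = 0.0
lambda = (2*4*0.0 + 3)/7 = 0.4286
Step 3: Compute optimal value.
f(x*) = 4*0.0^2 + 3*0.0 = 0.0


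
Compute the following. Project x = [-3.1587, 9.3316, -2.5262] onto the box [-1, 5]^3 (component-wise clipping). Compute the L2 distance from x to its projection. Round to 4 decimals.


Project each component onto [-1, 5].
clip(-3.1587) = -1.0, clip(9.3316) = 5.0, clip(-2.5262) = -1.0
Projection = [-1.0, 5.0, -1.0]
Squared diffs: [4.66, 18.7628, 2.3293]
Distance = sqrt(25.7521) = 5.0746


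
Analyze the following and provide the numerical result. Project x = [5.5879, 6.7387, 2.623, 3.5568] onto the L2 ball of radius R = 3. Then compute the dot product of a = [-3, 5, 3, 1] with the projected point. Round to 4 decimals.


Step 1: Compute ||x|| (intermediates to 6 decimals).
||x|| = sqrt(5.5879^2 + 6.7387^2 + 2.623^2 + 3.5568^2) = 9.806409
Step 2: Project.
Since ||x|| > R, scale = R/||x|| = 3/9.806409 = 0.305922, proj(x) = scale * x
proj(x) = [1.709462, 2.061517, 0.802433, 1.088103]
Step 3: Dot product.
a^T * proj(x) = -3*1.709462 + 5*2.061517 + 3*0.802433 + 1*1.088103 = 8.6746


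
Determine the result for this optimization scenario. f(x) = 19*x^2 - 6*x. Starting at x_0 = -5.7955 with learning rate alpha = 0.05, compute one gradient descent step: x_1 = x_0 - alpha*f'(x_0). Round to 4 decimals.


We compute the gradient at x_0 and apply the update.
f'(x) = 38*x - 6
f'(-5.7955) = 38*-5.7955 - 6 = -226.229
x_1 = -5.7955 - 0.05*-226.229 = 5.516


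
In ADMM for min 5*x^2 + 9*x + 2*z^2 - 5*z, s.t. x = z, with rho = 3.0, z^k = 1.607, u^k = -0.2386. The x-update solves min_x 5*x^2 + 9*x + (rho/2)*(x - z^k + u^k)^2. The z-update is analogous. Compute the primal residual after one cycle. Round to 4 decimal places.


ADMM iteration with rho = 3.0, z^k = 1.607, u^k = -0.2386
Step 1: x-update.
Minimize 5*x^2 + 9*x + (3.0/2)*(x - 1.607 - 0.2386)^2
FOC: (2*5 + 3.0)*x = -9 + 3.0*(1.607 + 0.2386)
x^{k+1} = -0.2664
Step 2: z-update.
Minimize 2*z^2 - 5*z + (3.0/2)*(-0.2664 - z - 0.2386)^2
FOC: (2*2 + 3.0)*z = 5 + 3.0*(-0.2664 - 0.2386)
z^{k+1} = 0.4979
Step 3: u-update.
u^{k+1} = -0.2386 - 0.2664 - 0.4979 = -1.0029
Step 4: Primal residual = |-0.2664 - 0.4979| = 0.7643


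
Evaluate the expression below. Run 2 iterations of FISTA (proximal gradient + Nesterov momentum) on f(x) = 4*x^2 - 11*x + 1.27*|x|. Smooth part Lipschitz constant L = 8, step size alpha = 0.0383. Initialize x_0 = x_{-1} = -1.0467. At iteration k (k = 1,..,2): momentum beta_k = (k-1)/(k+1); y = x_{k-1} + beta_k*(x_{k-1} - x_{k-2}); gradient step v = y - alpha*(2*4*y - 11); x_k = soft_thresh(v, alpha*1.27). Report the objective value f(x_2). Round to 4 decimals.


FISTA on f(x) = 4*x^2 - 11*x + 1.27*|x|
L = 8, alpha = 0.0383
Iteration 1: beta = 0.0, y = -1.0467 + 0.0*(-1.0467 + 1.0467) = -1.0467
  grad(y) = -19.3736, v = y - alpha*grad = -0.3047
  prox(v) = soft_thresh(-0.3047, 0.0486) = -0.2561
Iteration 2: beta = 0.3333, y = -0.2561 + 0.3333*(-0.2561 + 1.0467) = 0.0075
  grad(y) = -10.94, v = y - alpha*grad = 0.4265
  prox(v) = soft_thresh(0.4265, 0.0486) = 0.3779
f(x_2) = 4*0.3779^2 - 11*0.3779 + 1.27*|0.3779| = -3.1055


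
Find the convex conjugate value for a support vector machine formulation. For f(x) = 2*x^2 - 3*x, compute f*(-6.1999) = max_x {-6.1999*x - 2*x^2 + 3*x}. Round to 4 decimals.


f*(y) = sup_x {y*x - a*x^2 - b*x} = sup_x {(y-b)*x - a*x^2}
FOC: (y - b) - 2a*x = 0 => x* = (y - b)/(2a)
x* = (-6.1999 + 3)/(2*2) = -0.8
f*(-6.1999) = (y-b)^2/(4a) = (-6.1999 + 3)^2/(4*2)
= 10.2394/8 = 1.2799


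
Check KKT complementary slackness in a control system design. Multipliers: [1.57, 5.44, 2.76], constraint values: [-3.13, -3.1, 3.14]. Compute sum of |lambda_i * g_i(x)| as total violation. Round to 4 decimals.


KKT complementary slackness check:
lambda_1 * g_1 = 1.57 * -3.13 = -4.9141
lambda_2 * g_2 = 5.44 * -3.1 = -16.864
lambda_3 * g_3 = 2.76 * 3.14 = 8.6664
Total violation = 4.9141 + 16.864 + 8.6664 = 30.4445


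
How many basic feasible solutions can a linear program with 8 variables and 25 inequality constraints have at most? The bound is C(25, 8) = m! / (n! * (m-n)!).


Each vertex corresponds to some choice of n active constraints out of m, so the number of vertices is at most C(m, n) = m! / (n!(m-n)!).
m = 25, n = 8
Numerator: 25 * 24 * 23 * 22 * 21 * 20 * 19 * 18
Denominator: 8! = 40320
C(25, 8) = 1081575


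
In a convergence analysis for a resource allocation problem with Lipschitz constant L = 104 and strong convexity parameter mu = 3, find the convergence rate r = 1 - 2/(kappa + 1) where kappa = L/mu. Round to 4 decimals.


Step 1: Compute the condition number.
kappa = L/mu = 104/3 = 34.6667
Step 2: Compute the convergence rate.
r = 1 - 2/(kappa + 1) = 1 - 2*mu/(L + mu) = (L - mu)/(L + mu) = 101/107 = 0.9439


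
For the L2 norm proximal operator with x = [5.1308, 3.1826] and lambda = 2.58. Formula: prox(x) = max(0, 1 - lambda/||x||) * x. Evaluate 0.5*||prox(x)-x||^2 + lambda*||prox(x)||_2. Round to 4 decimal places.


Step 1: Compute ||x||.
||x|| = 6.0377
Step 2: Compute scaling factor.
scale = max(0, 1 - 2.58/6.0377) = 0.5727
Step 3: prox(x) = [2.9383, 1.8226]
||prox(x)|| = 3.4577
Step 4: Proximal objective.
0.5*||prox-x||^2 = 3.3282
lambda*||prox|| = 8.9209
Total = 12.2491


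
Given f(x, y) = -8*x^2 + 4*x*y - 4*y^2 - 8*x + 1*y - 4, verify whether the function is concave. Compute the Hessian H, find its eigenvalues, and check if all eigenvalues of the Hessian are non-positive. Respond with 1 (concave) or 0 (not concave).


The Hessian of f(x,y) = -8*x^2 + 4*x*y - 4*y^2 - 8*x + 1*y - 4 is:
H = [[-16, 4], [4, -8]]
Trace = -16 - 8 = -24
Determinant = -16*-8 - (4)^2 = 112
Discriminant = (-24)^2 - 4*112 = 128.0
Eigenvalues: lambda_1 = -17.6569, lambda_2 = -6.3431
The function is concave.

1


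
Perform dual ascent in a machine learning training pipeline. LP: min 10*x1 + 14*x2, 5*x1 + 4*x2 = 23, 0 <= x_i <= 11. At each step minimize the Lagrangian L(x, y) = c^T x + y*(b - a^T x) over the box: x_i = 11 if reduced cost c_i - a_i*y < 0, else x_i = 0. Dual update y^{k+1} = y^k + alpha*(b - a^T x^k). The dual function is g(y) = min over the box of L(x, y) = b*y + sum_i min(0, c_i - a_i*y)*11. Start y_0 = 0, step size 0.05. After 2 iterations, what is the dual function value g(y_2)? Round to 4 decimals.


Dual ascent for LP: min 10*x1 + 14*x2, 5*x1 + 4*x2 = 23, 0 <= x_i <= 11
Step 1: y^k = 0.0, reduced costs: (10.0, 14.0)
  x^k = (0.0, 0.0), subgradient = b - a^T x = 23.0
  y^{k+1} = 0.0 + 0.05*23.0 = 1.15
Step 2: y^k = 1.15, reduced costs: (4.25, 9.4)
  x^k = (0.0, 0.0), subgradient = b - a^T x = 23.0
  y^{k+1} = 1.15 + 0.05*23.0 = 2.3
Dual objective at y_2 = 2.3: reduced costs (-1.5, 4.8), box minimizer x = (11.0, 0.0)
g(y_2) = b*y + (c1 - a1*y)*x1 + (c2 - a2*y)*x2 = 23*2.3 + (-1.5)*11.0 + 4.8*0.0 = 52.9 - 16.5 + 0.0 = 36.4


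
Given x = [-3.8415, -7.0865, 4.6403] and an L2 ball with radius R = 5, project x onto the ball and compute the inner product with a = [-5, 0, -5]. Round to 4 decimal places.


Step 1: Compute ||x|| (intermediates to 6 decimals).
||x|| = sqrt((-3.8415)^2 + (-7.0865)^2 + 4.6403^2) = 9.300967
Step 2: Project.
Since ||x|| > R, scale = R/||x|| = 5/9.300967 = 0.537579, proj(x) = scale * x
proj(x) = [-2.06511, -3.809554, 2.494528]
Step 3: Dot product.
a^T * proj(x) = -5*(-2.06511) + 0*(-3.809554) - 5*2.494528 = -2.1471


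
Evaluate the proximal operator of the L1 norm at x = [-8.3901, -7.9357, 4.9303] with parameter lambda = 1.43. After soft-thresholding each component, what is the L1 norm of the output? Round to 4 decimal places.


Soft-thresholding with lambda = 1.43:
prox(-8.3901) = sign(-8.3901)*max(|-8.3901| - 1.43, 0) = -6.9601
prox(-7.9357) = sign(-7.9357)*max(|-7.9357| - 1.43, 0) = -6.5057
prox(4.9303) = sign(4.9303)*max(|4.9303| - 1.43, 0) = 3.5003
prox(x) = [-6.9601, -6.5057, 3.5003]
||prox(x)||_1 = 6.9601 + 6.5057 + 3.5003 = 16.9661


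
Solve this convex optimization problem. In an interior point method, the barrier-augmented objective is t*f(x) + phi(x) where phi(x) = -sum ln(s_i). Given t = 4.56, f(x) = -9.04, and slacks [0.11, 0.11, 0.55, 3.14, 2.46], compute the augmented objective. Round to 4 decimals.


Step 1: Compute log-barrier.
ln values: [-2.2073, -2.2073, -0.5978, 1.1442, 0.9002]
phi = -(-2.2073 - 2.2073 - 0.5978 + 1.1442 + 0.9002) = 2.968
Step 2: Compute augmented objective.
t*f(x) = 4.56*-9.04 = -41.2224
Total = -41.2224 + 2.968 = -38.2544


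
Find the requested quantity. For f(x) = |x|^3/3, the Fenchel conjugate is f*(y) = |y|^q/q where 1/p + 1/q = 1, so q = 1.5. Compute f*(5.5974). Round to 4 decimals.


The conjugate exponent q satisfies 1/p + 1/q = 1.
p = 3, so q = 3/(3 - 1) = 1.5
|y|^q = 5.5974^1.5 = 13.2428
f*(5.5974) = 13.2428 / 1.5 = 8.8285


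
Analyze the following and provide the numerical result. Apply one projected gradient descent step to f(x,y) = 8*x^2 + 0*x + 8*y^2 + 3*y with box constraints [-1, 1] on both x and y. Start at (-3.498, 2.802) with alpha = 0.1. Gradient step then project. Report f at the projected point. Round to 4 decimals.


Step 1: Compute gradient at (-3.498, 2.802).
grad_x = 2*8*-3.498 + 0 = -55.968
grad_y = 2*8*2.802 + 3 = 47.832
Step 2: Gradient step.
x_raw = -3.498 - 0.1*-55.968 = 2.0988
y_raw = 2.802 - 0.1*47.832 = -1.9812
Step 3: Project onto [-1, 1].
x_proj = clip(2.0988) = 1.0
y_proj = clip(-1.9812) = -1.0
Step 4: Evaluate f.
f(1.0, -1.0) = 13.0


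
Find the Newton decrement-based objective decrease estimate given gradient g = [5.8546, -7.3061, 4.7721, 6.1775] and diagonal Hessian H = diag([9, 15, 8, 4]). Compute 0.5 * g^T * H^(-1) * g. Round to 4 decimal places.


Step 1: H is diagonal, so H^(-1) * g = [0.6505, -0.4871, 0.5965, 1.5444].
Step 2: g^T H^(-1) g = sum_i g_i^2 / H_ii
  = (5.8546)^2/9 + (-7.3061)^2/15 + (4.7721)^2/8 + (6.1775)^2/4
  = 3.8085 + 3.5586 + 2.8466 + 9.5404 = 19.7541
Step 3: Objective decrease = 0.5 * g^T H^(-1) g = 9.877


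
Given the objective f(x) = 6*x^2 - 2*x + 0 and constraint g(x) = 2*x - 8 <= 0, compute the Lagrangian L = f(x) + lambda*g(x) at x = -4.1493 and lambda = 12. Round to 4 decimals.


Step 1: Evaluate f(x).
f(-4.1493) = 6*(-4.1493)^2 - 2*(-4.1493) + 0 = 111.5987
Step 2: Evaluate g(x).
g(-4.1493) = 2*-4.1493 - 8 = -16.2986
Step 3: Compute Lagrangian.
L = 111.5987 + 12*-16.2986 = -83.9845


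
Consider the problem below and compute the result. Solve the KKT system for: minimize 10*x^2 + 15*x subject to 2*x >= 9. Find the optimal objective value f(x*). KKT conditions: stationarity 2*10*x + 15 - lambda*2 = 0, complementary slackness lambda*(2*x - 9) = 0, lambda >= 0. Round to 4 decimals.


Step 1: Try lambda = 0 (constraint inactive).
x_unc = -15/(2*10) = -0.75
Check: 2*-0.75 = -1.5 < 9 -- violated!
Step 2: Constraint must be active: 2*x = 9
x* = 9/2 = 4.5
lambda = (2*10*4.5 + 15)/2 = 52.5
Step 3: Compute optimal value.
f(x*) = 10*4.5^2 + 15*4.5 = 270.0


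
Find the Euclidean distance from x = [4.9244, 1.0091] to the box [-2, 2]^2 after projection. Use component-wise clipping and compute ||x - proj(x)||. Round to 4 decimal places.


Project each component onto [-2, 2].
clip(4.9244) = 2.0, clip(1.0091) = 1.0091
Projection = [2.0, 1.0091]
Squared diffs: [8.5521, 0.0]
Distance = sqrt(8.5521) = 2.9244


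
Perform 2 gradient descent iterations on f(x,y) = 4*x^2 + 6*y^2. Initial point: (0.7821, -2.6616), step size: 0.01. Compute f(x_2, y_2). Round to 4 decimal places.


Gradient descent on f(x,y) = 4*x^2 + 6*y^2.
Starting point: (0.7821, -2.6616), alpha = 0.01
Step 1: grad_x = 2*4*0.7821 = 6.2568, grad_y = 2*6*-2.6616 = -31.9392
  x_1 = 0.7821 - 0.01*6.2568 = 0.7195
  y_1 = -2.6616 - 0.01*-31.9392 = -2.3422
Step 2: grad_x = 2*4*0.7195 = 5.7563, grad_y = 2*6*-2.3422 = -28.1065
  x_2 = 0.7195 - 0.01*5.7563 = 0.662
  y_2 = -2.3422 - 0.01*-28.1065 = -2.0611
f(0.662, -2.0611) = 4*0.662^2 + 6*(-2.0611)^2 = 27.2427


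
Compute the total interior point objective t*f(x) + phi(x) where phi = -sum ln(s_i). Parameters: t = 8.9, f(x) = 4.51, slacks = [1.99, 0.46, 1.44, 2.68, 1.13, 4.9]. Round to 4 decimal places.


Step 1: Compute log-barrier.
ln values: [0.6881, -0.7765, 0.3646, 0.9858, 0.1222, 1.5892]
phi = -(0.6881 - 0.7765 + 0.3646 + 0.9858 + 0.1222 + 1.5892) = -2.9735
Step 2: Compute augmented objective.
t*f(x) = 8.9*4.51 = 40.139
Total = 40.139 - 2.9735 = 37.1655


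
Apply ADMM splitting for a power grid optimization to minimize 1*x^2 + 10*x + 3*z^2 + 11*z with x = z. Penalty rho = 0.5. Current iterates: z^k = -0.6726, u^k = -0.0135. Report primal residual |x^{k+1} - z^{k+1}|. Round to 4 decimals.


ADMM iteration with rho = 0.5, z^k = -0.6726, u^k = -0.0135
Step 1: x-update.
Minimize 1*x^2 + 10*x + (0.5/2)*(x + 0.6726 - 0.0135)^2
FOC: (2*1 + 0.5)*x = -10 + 0.5*(-0.6726 + 0.0135)
x^{k+1} = -4.1318
Step 2: z-update.
Minimize 3*z^2 + 11*z + (0.5/2)*(-4.1318 - z - 0.0135)^2
FOC: (2*3 + 0.5)*z = -11 + 0.5*(-4.1318 - 0.0135)
z^{k+1} = -2.0112
Step 3: u-update.
u^{k+1} = -0.0135 - 4.1318 + 2.0112 = -2.1341
Step 4: Primal residual = |-4.1318 + 2.0112| = 2.1206


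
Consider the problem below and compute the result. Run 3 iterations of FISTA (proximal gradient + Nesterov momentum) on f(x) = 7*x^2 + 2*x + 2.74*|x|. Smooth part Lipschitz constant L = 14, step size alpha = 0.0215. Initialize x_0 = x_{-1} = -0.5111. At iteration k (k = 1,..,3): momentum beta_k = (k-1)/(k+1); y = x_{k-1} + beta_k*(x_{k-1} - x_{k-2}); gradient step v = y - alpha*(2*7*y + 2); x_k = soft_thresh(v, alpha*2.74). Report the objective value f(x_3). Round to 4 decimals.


FISTA on f(x) = 7*x^2 + 2*x + 2.74*|x|
L = 14, alpha = 0.0215
Iteration 1: beta = 0.0, y = -0.5111 + 0.0*(-0.5111 + 0.5111) = -0.5111
  grad(y) = -5.1554, v = y - alpha*grad = -0.4003
  prox(v) = soft_thresh(-0.4003, 0.0589) = -0.3413
Iteration 2: beta = 0.3333, y = -0.3413 + 0.3333*(-0.3413 + 0.5111) = -0.2848
  grad(y) = -1.9867, v = y - alpha*grad = -0.2421
  prox(v) = soft_thresh(-0.2421, 0.0589) = -0.1831
Iteration 3: beta = 0.5, y = -0.1831 + 0.5*(-0.1831 + 0.3413) = -0.104
  grad(y) = 0.5435, v = y - alpha*grad = -0.1157
  prox(v) = soft_thresh(-0.1157, 0.0589) = -0.0568
f(x_3) = 7*(-0.0568)^2 + 2*(-0.0568) + 2.74*|-0.0568| = 0.0646


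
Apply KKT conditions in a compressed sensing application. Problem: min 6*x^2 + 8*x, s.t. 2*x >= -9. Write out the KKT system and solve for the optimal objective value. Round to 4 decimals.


Step 1: Try lambda = 0 (constraint inactive).
Stationarity: 2*6*x + 8 = 0
x* = -8/(2*6) = -2/3 = -0.6667 (rounded; the exact value -2/3 is used below)
Check constraint: 2*-0.6667 = -1.3334 >= -9 -- satisfied.
Step 2: Compute optimal value.
f(x*) = 6*(-2/3)^2 + 8*(-2/3) = -2.6667


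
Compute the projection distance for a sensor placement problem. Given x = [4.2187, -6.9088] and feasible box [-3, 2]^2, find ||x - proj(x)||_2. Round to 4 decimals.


Project each component onto [-3, 2].
clip(4.2187) = 2.0, clip(-6.9088) = -3.0
Projection = [2.0, -3.0]
Squared diffs: [4.9226, 15.2787]
Distance = sqrt(20.2013) = 4.4946


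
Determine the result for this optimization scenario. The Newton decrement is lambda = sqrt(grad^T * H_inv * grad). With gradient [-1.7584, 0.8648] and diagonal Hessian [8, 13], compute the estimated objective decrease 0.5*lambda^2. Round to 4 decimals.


Step 1: H is diagonal, so H^(-1) * g = [-0.2198, 0.0665].
Step 2: g^T H^(-1) g = sum_i g_i^2 / H_ii
  = (-1.7584)^2/8 + (0.8648)^2/13
  = 0.3865 + 0.0575 = 0.444
Step 3: Objective decrease = 0.5 * g^T H^(-1) g = 0.222


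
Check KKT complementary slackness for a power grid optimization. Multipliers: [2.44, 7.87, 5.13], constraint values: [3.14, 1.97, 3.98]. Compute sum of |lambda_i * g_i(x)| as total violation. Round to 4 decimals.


KKT complementary slackness check:
lambda_1 * g_1 = 2.44 * 3.14 = 7.6616
lambda_2 * g_2 = 7.87 * 1.97 = 15.5039
lambda_3 * g_3 = 5.13 * 3.98 = 20.4174
Total violation = 7.6616 + 15.5039 + 20.4174 = 43.5829


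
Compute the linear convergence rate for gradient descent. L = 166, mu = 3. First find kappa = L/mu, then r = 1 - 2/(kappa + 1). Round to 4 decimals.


Step 1: Compute the condition number.
kappa = L/mu = 166/3 = 55.3333
Step 2: Compute the convergence rate.
r = 1 - 2/(kappa + 1) = 1 - 2*mu/(L + mu) = (L - mu)/(L + mu) = 163/169 = 0.9645


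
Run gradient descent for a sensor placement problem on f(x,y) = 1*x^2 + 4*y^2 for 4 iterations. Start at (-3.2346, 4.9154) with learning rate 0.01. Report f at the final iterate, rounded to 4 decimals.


Gradient descent on f(x,y) = 1*x^2 + 4*y^2.
Starting point: (-3.2346, 4.9154), alpha = 0.01
Step 1: grad_x = 2*1*-3.2346 = -6.4692, grad_y = 2*4*4.9154 = 39.3232
  x_1 = -3.2346 - 0.01*-6.4692 = -3.1699
  y_1 = 4.9154 - 0.01*39.3232 = 4.5222
Step 2: grad_x = 2*1*-3.1699 = -6.3398, grad_y = 2*4*4.5222 = 36.1773
  x_2 = -3.1699 - 0.01*-6.3398 = -3.1065
  y_2 = 4.5222 - 0.01*36.1773 = 4.1604
Step 3: grad_x = 2*1*-3.1065 = -6.213, grad_y = 2*4*4.1604 = 33.2832
  x_3 = -3.1065 - 0.01*-6.213 = -3.0444
  y_3 = 4.1604 - 0.01*33.2832 = 3.8276
Step 4: grad_x = 2*1*-3.0444 = -6.0888, grad_y = 2*4*3.8276 = 30.6205
  x_4 = -3.0444 - 0.01*-6.0888 = -2.9835
  y_4 = 3.8276 - 0.01*30.6205 = 3.5214
f(-2.9835, 3.5214) = 1*(-2.9835)^2 + 4*3.5214^2 = 58.5011


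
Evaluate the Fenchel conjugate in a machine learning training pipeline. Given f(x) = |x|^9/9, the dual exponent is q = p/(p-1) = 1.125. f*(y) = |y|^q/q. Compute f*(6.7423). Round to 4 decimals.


The conjugate exponent q satisfies 1/p + 1/q = 1.
p = 9, so q = 9/(9 - 1) = 1.125
|y|^q = 6.7423^1.125 = 8.5587
f*(6.7423) = 8.5587 / 1.125 = 7.6078


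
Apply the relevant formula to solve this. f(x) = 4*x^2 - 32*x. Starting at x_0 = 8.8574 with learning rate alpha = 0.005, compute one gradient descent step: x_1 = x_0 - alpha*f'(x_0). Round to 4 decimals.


We compute the gradient at x_0 and apply the update.
f'(x) = 8*x - 32
f'(8.8574) = 8*8.8574 - 32 = 38.8592
x_1 = 8.8574 - 0.005*38.8592 = 8.6631


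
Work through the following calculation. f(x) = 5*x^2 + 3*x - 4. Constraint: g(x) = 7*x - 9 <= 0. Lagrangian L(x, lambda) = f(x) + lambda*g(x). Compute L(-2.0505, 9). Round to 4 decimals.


Step 1: Evaluate f(x).
f(-2.0505) = 5*(-2.0505)^2 + 3*(-2.0505) - 4 = 10.8713
Step 2: Evaluate g(x).
g(-2.0505) = 7*-2.0505 - 9 = -23.3535
Step 3: Compute Lagrangian.
L = 10.8713 + 9*-23.3535 = -199.3102


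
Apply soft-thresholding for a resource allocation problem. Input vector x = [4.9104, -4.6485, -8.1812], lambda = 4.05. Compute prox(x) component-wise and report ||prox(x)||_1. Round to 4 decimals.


Soft-thresholding with lambda = 4.05:
prox(4.9104) = sign(4.9104)*max(|4.9104| - 4.05, 0) = 0.8604
prox(-4.6485) = sign(-4.6485)*max(|-4.6485| - 4.05, 0) = -0.5985
prox(-8.1812) = sign(-8.1812)*max(|-8.1812| - 4.05, 0) = -4.1312
prox(x) = [0.8604, -0.5985, -4.1312]
||prox(x)||_1 = 0.8604 + 0.5985 + 4.1312 = 5.5901


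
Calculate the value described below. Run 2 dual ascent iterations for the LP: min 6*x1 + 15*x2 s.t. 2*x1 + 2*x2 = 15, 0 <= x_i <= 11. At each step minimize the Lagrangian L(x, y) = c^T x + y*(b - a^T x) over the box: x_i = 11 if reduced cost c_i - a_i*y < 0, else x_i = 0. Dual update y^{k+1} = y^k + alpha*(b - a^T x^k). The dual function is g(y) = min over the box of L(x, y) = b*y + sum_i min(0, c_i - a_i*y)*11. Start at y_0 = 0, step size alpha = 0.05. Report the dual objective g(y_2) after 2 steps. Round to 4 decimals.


Dual ascent for LP: min 6*x1 + 15*x2, 2*x1 + 2*x2 = 15, 0 <= x_i <= 11
Step 1: y^k = 0.0, reduced costs: (6.0, 15.0)
  x^k = (0.0, 0.0), subgradient = b - a^T x = 15.0
  y^{k+1} = 0.0 + 0.05*15.0 = 0.75
Step 2: y^k = 0.75, reduced costs: (4.5, 13.5)
  x^k = (0.0, 0.0), subgradient = b - a^T x = 15.0
  y^{k+1} = 0.75 + 0.05*15.0 = 1.5
Dual objective at y_2 = 1.5: reduced costs (3.0, 12.0), box minimizer x = (0.0, 0.0)
g(y_2) = b*y + (c1 - a1*y)*x1 + (c2 - a2*y)*x2 = 15*1.5 + 3.0*0.0 + 12.0*0.0 = 22.5 + 0.0 + 0.0 = 22.5


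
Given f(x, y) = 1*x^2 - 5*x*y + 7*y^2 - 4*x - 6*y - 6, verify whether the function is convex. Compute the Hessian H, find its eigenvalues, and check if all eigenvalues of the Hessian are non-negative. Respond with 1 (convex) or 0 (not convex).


The Hessian of f(x,y) = 1*x^2 - 5*x*y + 7*y^2 - 4*x - 6*y - 6 is:
H = [[2, -5], [-5, 14]]
Trace = 2 + 14 = 16
Determinant = 2*14 - (-5)^2 = 3
Discriminant = (16)^2 - 4*3 = 244.0
Eigenvalues: lambda_1 = 0.1898, lambda_2 = 15.8102
The function is convex.

1


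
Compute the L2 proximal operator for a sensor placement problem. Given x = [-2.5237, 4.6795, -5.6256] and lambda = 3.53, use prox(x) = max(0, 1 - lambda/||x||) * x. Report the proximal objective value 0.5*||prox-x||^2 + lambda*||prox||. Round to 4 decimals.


Step 1: Compute ||x||.
||x|| = 7.7404
Step 2: Compute scaling factor.
scale = max(0, 1 - 3.53/7.7404) = 0.544
Step 3: prox(x) = [-1.3728, 2.5454, -3.0601]
||prox(x)|| = 4.2104
Step 4: Proximal objective.
0.5*||prox-x||^2 = 6.2305
lambda*||prox|| = 14.8627
Total = 21.0932


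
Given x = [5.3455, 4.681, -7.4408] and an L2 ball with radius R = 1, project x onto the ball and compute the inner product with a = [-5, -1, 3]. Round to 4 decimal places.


Step 1: Compute ||x|| (intermediates to 6 decimals).
||x|| = sqrt(5.3455^2 + 4.681^2 + (-7.4408)^2) = 10.288422
Step 2: Project.
Since ||x|| > R, scale = R/||x|| = 1/10.288422 = 0.097197, proj(x) = scale * x
proj(x) = [0.519567, 0.454979, -0.723223]
Step 3: Dot product.
a^T * proj(x) = -5*0.519567 - 1*0.454979 + 3*(-0.723223) = -5.2225


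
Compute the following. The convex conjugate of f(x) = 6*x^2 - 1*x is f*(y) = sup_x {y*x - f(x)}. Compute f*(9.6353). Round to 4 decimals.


f*(y) = sup_x {y*x - a*x^2 - b*x} = sup_x {(y-b)*x - a*x^2}
FOC: (y - b) - 2a*x = 0 => x* = (y - b)/(2a)
x* = (9.6353 + 1)/(2*6) = 0.8863
f*(9.6353) = (y-b)^2/(4a) = (9.6353 + 1)^2/(4*6)
= 113.1096/24 = 4.7129


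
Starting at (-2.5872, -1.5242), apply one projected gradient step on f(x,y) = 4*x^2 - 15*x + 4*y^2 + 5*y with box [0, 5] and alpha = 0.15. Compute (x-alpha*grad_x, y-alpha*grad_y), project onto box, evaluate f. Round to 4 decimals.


Step 1: Compute gradient at (-2.5872, -1.5242).
grad_x = 2*4*-2.5872 - 15 = -35.6976
grad_y = 2*4*-1.5242 + 5 = -7.1936
Step 2: Gradient step.
x_raw = -2.5872 - 0.15*-35.6976 = 2.7674
y_raw = -1.5242 - 0.15*-7.1936 = -0.4452
Step 3: Project onto [0, 5].
x_proj = clip(2.7674) = 2.7674
y_proj = clip(-0.4452) = 0.0
Step 4: Evaluate f.
f(2.7674, 0.0) = -10.8767


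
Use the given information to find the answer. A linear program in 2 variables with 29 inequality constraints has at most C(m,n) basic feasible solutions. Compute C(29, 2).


Each vertex corresponds to some choice of n active constraints out of m, so the number of vertices is at most C(m, n) = m! / (n!(m-n)!).
m = 29, n = 2
Numerator: 29 * 28
Denominator: 2! = 2
C(29, 2) = 406


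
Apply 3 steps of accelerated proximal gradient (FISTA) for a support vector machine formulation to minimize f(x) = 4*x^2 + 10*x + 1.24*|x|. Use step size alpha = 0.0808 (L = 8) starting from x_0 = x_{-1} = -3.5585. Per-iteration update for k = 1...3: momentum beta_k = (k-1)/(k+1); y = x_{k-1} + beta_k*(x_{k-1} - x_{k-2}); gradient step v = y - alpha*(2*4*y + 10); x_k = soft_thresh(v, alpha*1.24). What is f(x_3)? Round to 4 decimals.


FISTA on f(x) = 4*x^2 + 10*x + 1.24*|x|
L = 8, alpha = 0.0808
Iteration 1: beta = 0.0, y = -3.5585 + 0.0*(-3.5585 + 3.5585) = -3.5585
  grad(y) = -18.468, v = y - alpha*grad = -2.0663
  prox(v) = soft_thresh(-2.0663, 0.1002) = -1.9661
Iteration 2: beta = 0.3333, y = -1.9661 + 0.3333*(-1.9661 + 3.5585) = -1.4353
  grad(y) = -1.4823, v = y - alpha*grad = -1.3155
  prox(v) = soft_thresh(-1.3155, 0.1002) = -1.2153
Iteration 3: beta = 0.5, y = -1.2153 + 0.5*(-1.2153 + 1.9661) = -0.8399
  grad(y) = 3.2804, v = y - alpha*grad = -1.105
  prox(v) = soft_thresh(-1.105, 0.1002) = -1.0048
f(x_3) = 4*(-1.0048)^2 + 10*(-1.0048) + 1.24*|-1.0048| = -4.7636


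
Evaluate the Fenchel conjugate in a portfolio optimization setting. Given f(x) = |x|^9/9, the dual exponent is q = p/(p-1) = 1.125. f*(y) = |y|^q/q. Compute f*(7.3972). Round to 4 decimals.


The conjugate exponent q satisfies 1/p + 1/q = 1.
p = 9, so q = 9/(9 - 1) = 1.125
|y|^q = 7.3972^1.125 = 9.4995
f*(7.3972) = 9.4995 / 1.125 = 8.444


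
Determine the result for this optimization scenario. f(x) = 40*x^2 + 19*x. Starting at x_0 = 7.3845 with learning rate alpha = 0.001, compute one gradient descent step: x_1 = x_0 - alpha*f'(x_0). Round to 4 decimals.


We compute the gradient at x_0 and apply the update.
f'(x) = 80*x + 19
f'(7.3845) = 80*7.3845 + 19 = 609.76
x_1 = 7.3845 - 0.001*609.76 = 6.7747


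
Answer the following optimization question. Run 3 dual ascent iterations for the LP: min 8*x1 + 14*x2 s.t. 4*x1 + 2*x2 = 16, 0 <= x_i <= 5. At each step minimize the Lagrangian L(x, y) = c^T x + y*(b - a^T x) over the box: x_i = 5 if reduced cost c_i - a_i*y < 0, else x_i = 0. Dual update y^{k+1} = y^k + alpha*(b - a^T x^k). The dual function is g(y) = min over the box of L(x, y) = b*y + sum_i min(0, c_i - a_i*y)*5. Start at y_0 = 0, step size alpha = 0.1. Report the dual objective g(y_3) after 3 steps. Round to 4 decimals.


Dual ascent for LP: min 8*x1 + 14*x2, 4*x1 + 2*x2 = 16, 0 <= x_i <= 5
Step 1: y^k = 0.0, reduced costs: (8.0, 14.0)
  x^k = (0.0, 0.0), subgradient = b - a^T x = 16.0
  y^{k+1} = 0.0 + 0.1*16.0 = 1.6
Step 2: y^k = 1.6, reduced costs: (1.6, 10.8)
  x^k = (0.0, 0.0), subgradient = b - a^T x = 16.0
  y^{k+1} = 1.6 + 0.1*16.0 = 3.2
Step 3: y^k = 3.2, reduced costs: (-4.8, 7.6)
  x^k = (5.0, 0.0), subgradient = b - a^T x = -4.0
  y^{k+1} = 3.2 + 0.1*-4.0 = 2.8
Dual objective at y_3 = 2.8: reduced costs (-3.2, 8.4), box minimizer x = (5.0, 0.0)
g(y_3) = b*y + (c1 - a1*y)*x1 + (c2 - a2*y)*x2 = 16*2.8 + (-3.2)*5.0 + 8.4*0.0 = 44.8 - 16.0 + 0.0 = 28.8


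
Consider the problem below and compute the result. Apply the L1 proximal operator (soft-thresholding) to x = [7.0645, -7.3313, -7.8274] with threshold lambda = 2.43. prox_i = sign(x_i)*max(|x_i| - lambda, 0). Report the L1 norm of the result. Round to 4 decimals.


Soft-thresholding with lambda = 2.43:
prox(7.0645) = sign(7.0645)*max(|7.0645| - 2.43, 0) = 4.6345
prox(-7.3313) = sign(-7.3313)*max(|-7.3313| - 2.43, 0) = -4.9013
prox(-7.8274) = sign(-7.8274)*max(|-7.8274| - 2.43, 0) = -5.3974
prox(x) = [4.6345, -4.9013, -5.3974]
||prox(x)||_1 = 4.6345 + 4.9013 + 5.3974 = 14.9332


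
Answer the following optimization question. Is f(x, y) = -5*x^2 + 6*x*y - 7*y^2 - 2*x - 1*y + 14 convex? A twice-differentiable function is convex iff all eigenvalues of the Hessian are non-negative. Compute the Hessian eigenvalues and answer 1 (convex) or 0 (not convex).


The Hessian of f(x,y) = -5*x^2 + 6*x*y - 7*y^2 - 2*x - 1*y + 14 is:
H = [[-10, 6], [6, -14]]
Trace = -10 - 14 = -24
Determinant = -10*-14 - (6)^2 = 104
Discriminant = (-24)^2 - 4*104 = 160.0
Eigenvalues: lambda_1 = -18.3246, lambda_2 = -5.6754
The function is not convex.

0


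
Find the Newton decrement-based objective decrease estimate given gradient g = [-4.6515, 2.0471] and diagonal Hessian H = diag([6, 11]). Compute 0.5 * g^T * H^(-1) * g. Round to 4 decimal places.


Step 1: H is diagonal, so H^(-1) * g = [-0.7753, 0.1861].
Step 2: g^T H^(-1) g = sum_i g_i^2 / H_ii
  = (-4.6515)^2/6 + (2.0471)^2/11
  = 3.6061 + 0.381 = 3.987
Step 3: Objective decrease = 0.5 * g^T H^(-1) g = 1.9935


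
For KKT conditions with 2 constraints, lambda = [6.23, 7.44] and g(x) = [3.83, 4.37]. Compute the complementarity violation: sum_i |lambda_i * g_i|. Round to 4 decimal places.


KKT complementary slackness check:
lambda_1 * g_1 = 6.23 * 3.83 = 23.8609
lambda_2 * g_2 = 7.44 * 4.37 = 32.5128
Total violation = 23.8609 + 32.5128 = 56.3737


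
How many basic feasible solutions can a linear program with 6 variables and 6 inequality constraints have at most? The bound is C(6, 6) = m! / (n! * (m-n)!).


Each vertex corresponds to some choice of n active constraints out of m, so the number of vertices is at most C(m, n) = m! / (n!(m-n)!).
m = 6, n = 6
Numerator: 6 * 5 * 4 * 3 * 2 * 1
Denominator: 6! = 720
C(6, 6) = 1


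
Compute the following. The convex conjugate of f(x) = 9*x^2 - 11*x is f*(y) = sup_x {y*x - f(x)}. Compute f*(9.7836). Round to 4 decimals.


f*(y) = sup_x {y*x - a*x^2 - b*x} = sup_x {(y-b)*x - a*x^2}
FOC: (y - b) - 2a*x = 0 => x* = (y - b)/(2a)
x* = (9.7836 + 11)/(2*9) = 1.1546
f*(9.7836) = (y-b)^2/(4a) = (9.7836 + 11)^2/(4*9)
= 431.958/36 = 11.9988


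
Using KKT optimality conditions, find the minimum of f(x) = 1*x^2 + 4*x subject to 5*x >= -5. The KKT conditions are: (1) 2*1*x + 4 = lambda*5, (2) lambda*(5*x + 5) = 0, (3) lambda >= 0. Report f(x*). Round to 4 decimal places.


Step 1: Try lambda = 0 (constraint inactive).
x_unc = -4/(2*1) = -2.0
Check: 5*-2.0 = -10.0 < -5 -- violated!
Step 2: Constraint must be active: 5*x = -5
x* = -5/5 = -1.0
lambda = (2*1*(-1.0) + 4)/5 = 0.4
Step 3: Compute optimal value.
f(x*) = 1*(-1.0)^2 + 4*(-1.0) = -3.0


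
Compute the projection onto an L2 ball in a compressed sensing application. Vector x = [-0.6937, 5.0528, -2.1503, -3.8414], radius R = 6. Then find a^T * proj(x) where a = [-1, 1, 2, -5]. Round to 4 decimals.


Step 1: Compute ||x|| (intermediates to 6 decimals).
||x|| = sqrt((-0.6937)^2 + 5.0528^2 + (-2.1503)^2 + (-3.8414)^2) = 6.73737
Step 2: Project.
Since ||x|| > R, scale = R/||x|| = 6/6.73737 = 0.890555, proj(x) = scale * x
proj(x) = [-0.617778, 4.499796, -1.91496, -3.420978]
Step 3: Dot product.
a^T * proj(x) = -1*(-0.617778) + 1*4.499796 + 2*(-1.91496) - 5*(-3.420978) = 18.3925


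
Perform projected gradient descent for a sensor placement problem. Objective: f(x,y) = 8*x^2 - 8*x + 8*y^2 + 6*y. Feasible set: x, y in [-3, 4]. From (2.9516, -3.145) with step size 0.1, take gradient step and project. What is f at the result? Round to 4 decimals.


Step 1: Compute gradient at (2.9516, -3.145).
grad_x = 2*8*2.9516 - 8 = 39.2256
grad_y = 2*8*-3.145 + 6 = -44.32
Step 2: Gradient step.
x_raw = 2.9516 - 0.1*39.2256 = -0.971
y_raw = -3.145 - 0.1*-44.32 = 1.287
Step 3: Project onto [-3, 4].
x_proj = clip(-0.971) = -0.971
y_proj = clip(1.287) = 1.287
Step 4: Evaluate f.
f(-0.971, 1.287) = 36.2827


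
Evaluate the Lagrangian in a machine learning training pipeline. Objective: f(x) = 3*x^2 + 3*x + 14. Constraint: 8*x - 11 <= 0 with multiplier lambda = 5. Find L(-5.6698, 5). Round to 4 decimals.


Step 1: Evaluate f(x).
f(-5.6698) = 3*(-5.6698)^2 + 3*(-5.6698) + 14 = 93.4305
Step 2: Evaluate g(x).
g(-5.6698) = 8*-5.6698 - 11 = -56.3584
Step 3: Compute Lagrangian.
L = 93.4305 + 5*-56.3584 = -188.3615


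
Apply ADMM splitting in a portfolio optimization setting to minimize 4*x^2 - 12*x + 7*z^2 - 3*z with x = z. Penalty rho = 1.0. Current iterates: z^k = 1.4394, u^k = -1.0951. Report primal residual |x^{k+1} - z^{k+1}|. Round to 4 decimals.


ADMM iteration with rho = 1.0, z^k = 1.4394, u^k = -1.0951
Step 1: x-update.
Minimize 4*x^2 - 12*x + (1.0/2)*(x - 1.4394 - 1.0951)^2
FOC: (2*4 + 1.0)*x = 12 + 1.0*(1.4394 + 1.0951)
x^{k+1} = 1.6149
Step 2: z-update.
Minimize 7*z^2 - 3*z + (1.0/2)*(1.6149 - z - 1.0951)^2
FOC: (2*7 + 1.0)*z = 3 + 1.0*(1.6149 - 1.0951)
z^{k+1} = 0.2347
Step 3: u-update.
u^{k+1} = -1.0951 + 1.6149 - 0.2347 = 0.2852
Step 4: Primal residual = |1.6149 - 0.2347| = 1.3803


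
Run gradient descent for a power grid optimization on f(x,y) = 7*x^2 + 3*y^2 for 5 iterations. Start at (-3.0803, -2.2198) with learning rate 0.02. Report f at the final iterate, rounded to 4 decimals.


Gradient descent on f(x,y) = 7*x^2 + 3*y^2.
Starting point: (-3.0803, -2.2198), alpha = 0.02
Step 1: grad_x = 2*7*-3.0803 = -43.1242, grad_y = 2*3*-2.2198 = -13.3188
  x_1 = -3.0803 - 0.02*-43.1242 = -2.2178
  y_1 = -2.2198 - 0.02*-13.3188 = -1.9534
Step 2: grad_x = 2*7*-2.2178 = -31.0494, grad_y = 2*3*-1.9534 = -11.7205
  x_2 = -2.2178 - 0.02*-31.0494 = -1.5968
  y_2 = -1.9534 - 0.02*-11.7205 = -1.719
Step 3: grad_x = 2*7*-1.5968 = -22.3556, grad_y = 2*3*-1.719 = -10.3141
  x_3 = -1.5968 - 0.02*-22.3556 = -1.1497
  y_3 = -1.719 - 0.02*-10.3141 = -1.5127
Step 4: grad_x = 2*7*-1.1497 = -16.096, grad_y = 2*3*-1.5127 = -9.0764
  x_4 = -1.1497 - 0.02*-16.096 = -0.8278
  y_4 = -1.5127 - 0.02*-9.0764 = -1.3312
Step 5: grad_x = 2*7*-0.8278 = -11.5891, grad_y = 2*3*-1.3312 = -7.9872
  x_5 = -0.8278 - 0.02*-11.5891 = -0.596
  y_5 = -1.3312 - 0.02*-7.9872 = -1.1715
f(-0.596, -1.1715) = 7*(-0.596)^2 + 3*(-1.1715)^2 = 6.6036


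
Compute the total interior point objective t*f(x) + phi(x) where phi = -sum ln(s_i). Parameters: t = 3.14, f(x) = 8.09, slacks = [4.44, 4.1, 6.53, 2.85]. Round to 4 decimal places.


Step 1: Compute log-barrier.
ln values: [1.4907, 1.411, 1.8764, 1.0473]
phi = -(1.4907 + 1.411 + 1.8764 + 1.0473) = -5.8254
Step 2: Compute augmented objective.
t*f(x) = 3.14*8.09 = 25.4026
Total = 25.4026 - 5.8254 = 19.5772


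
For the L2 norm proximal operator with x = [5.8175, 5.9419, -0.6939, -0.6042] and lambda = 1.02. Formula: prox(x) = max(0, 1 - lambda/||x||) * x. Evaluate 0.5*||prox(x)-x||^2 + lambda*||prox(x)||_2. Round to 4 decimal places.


Step 1: Compute ||x||.
||x|| = 8.3664
Step 2: Compute scaling factor.
scale = max(0, 1 - 1.02/8.3664) = 0.8781
Step 3: prox(x) = [5.1082, 5.2175, -0.6093, -0.5305]
||prox(x)|| = 7.3464
Step 4: Proximal objective.
0.5*||prox-x||^2 = 0.5202
lambda*||prox|| = 7.4933
Total = 8.0135


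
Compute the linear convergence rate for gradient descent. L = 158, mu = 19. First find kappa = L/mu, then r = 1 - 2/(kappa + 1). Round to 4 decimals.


Step 1: Compute the condition number.
kappa = L/mu = 158/19 = 8.3158
Step 2: Compute the convergence rate.
r = 1 - 2/(kappa + 1) = 1 - 2*mu/(L + mu) = (L - mu)/(L + mu) = 139/177 = 0.7853


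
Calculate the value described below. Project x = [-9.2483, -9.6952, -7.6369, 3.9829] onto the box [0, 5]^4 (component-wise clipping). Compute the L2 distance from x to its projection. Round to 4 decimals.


Project each component onto [0, 5].
clip(-9.2483) = 0.0, clip(-9.6952) = 0.0, clip(-7.6369) = 0.0, clip(3.9829) = 3.9829
Projection = [0.0, 0.0, 0.0, 3.9829]
Squared diffs: [85.5311, 93.9969, 58.3222, 0.0]
Distance = sqrt(237.8502) = 15.4224


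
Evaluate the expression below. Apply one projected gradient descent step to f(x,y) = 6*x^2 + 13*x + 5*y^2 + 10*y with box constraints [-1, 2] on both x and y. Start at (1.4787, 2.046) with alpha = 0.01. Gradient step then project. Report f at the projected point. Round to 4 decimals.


Step 1: Compute gradient at (1.4787, 2.046).
grad_x = 2*6*1.4787 + 13 = 30.7444
grad_y = 2*5*2.046 + 10 = 30.46
Step 2: Gradient step.
x_raw = 1.4787 - 0.01*30.7444 = 1.1713
y_raw = 2.046 - 0.01*30.46 = 1.7414
Step 3: Project onto [-1, 2].
x_proj = clip(1.1713) = 1.1713
y_proj = clip(1.7414) = 1.7414
Step 4: Evaluate f.
f(1.1713, 1.7414) = 56.0337


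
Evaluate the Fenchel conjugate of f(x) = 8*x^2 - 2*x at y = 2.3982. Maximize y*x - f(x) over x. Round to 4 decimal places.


f*(y) = sup_x {y*x - a*x^2 - b*x} = sup_x {(y-b)*x - a*x^2}
FOC: (y - b) - 2a*x = 0 => x* = (y - b)/(2a)
x* = (2.3982 + 2)/(2*8) = 0.2749
f*(2.3982) = (y-b)^2/(4a) = (2.3982 + 2)^2/(4*8)
= 19.3442/32 = 0.6045


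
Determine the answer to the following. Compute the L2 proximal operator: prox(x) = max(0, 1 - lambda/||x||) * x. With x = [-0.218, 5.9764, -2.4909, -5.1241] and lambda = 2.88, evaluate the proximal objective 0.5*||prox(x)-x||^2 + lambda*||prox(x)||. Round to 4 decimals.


Step 1: Compute ||x||.
||x|| = 8.2599
Step 2: Compute scaling factor.
scale = max(0, 1 - 2.88/8.2599) = 0.6513
Step 3: prox(x) = [-0.142, 3.8926, -1.6224, -3.3375]
||prox(x)|| = 5.3799
Step 4: Proximal objective.
0.5*||prox-x||^2 = 4.1472
lambda*||prox|| = 15.4941
Total = 19.6413


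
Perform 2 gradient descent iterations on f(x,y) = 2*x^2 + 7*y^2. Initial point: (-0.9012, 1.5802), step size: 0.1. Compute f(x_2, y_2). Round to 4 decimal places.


Gradient descent on f(x,y) = 2*x^2 + 7*y^2.
Starting point: (-0.9012, 1.5802), alpha = 0.1
Step 1: grad_x = 2*2*-0.9012 = -3.6048, grad_y = 2*7*1.5802 = 22.1228
  x_1 = -0.9012 - 0.1*-3.6048 = -0.5407
  y_1 = 1.5802 - 0.1*22.1228 = -0.6321
Step 2: grad_x = 2*2*-0.5407 = -2.1629, grad_y = 2*7*-0.6321 = -8.8491
  x_2 = -0.5407 - 0.1*-2.1629 = -0.3244
  y_2 = -0.6321 - 0.1*-8.8491 = 0.2528
f(-0.3244, 0.2528) = 2*(-0.3244)^2 + 7*0.2528^2 = 0.658


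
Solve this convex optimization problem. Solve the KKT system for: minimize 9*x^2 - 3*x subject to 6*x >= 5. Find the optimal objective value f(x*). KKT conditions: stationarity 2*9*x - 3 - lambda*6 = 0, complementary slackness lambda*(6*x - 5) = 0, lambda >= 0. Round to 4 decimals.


Step 1: Try lambda = 0 (constraint inactive).
x_unc = 3/(2*9) = 0.1667
Check: 6*0.1667 = 1.0002 < 5 -- violated!
Step 2: Constraint must be active: 6*x = 5
x* = 5/6 = 0.8333 (rounded; the exact value 5/6 is used below)
lambda = (2*9*(5/6) - 3)/6 = 2.0
Step 3: Compute optimal value.
f(x*) = 9*(5/6)^2 - 3*(5/6) = 3.75


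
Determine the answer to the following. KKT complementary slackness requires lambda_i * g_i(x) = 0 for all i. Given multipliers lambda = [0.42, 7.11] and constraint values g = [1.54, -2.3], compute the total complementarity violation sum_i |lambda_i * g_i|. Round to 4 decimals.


KKT complementary slackness check:
lambda_1 * g_1 = 0.42 * 1.54 = 0.6468
lambda_2 * g_2 = 7.11 * -2.3 = -16.353
Total violation = 0.6468 + 16.353 = 16.9998


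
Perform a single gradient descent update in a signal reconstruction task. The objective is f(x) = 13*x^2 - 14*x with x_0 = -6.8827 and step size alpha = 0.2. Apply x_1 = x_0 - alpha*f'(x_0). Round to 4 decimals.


We compute the gradient at x_0 and apply the update.
f'(x) = 26*x - 14
f'(-6.8827) = 26*-6.8827 - 14 = -192.9502
x_1 = -6.8827 - 0.2*-192.9502 = 31.7073


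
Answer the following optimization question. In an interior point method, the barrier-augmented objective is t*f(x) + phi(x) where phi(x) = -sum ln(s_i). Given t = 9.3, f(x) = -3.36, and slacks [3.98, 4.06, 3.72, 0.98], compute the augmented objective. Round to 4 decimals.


Step 1: Compute log-barrier.
ln values: [1.3813, 1.4012, 1.3137, -0.0202]
phi = -(1.3813 + 1.4012 + 1.3137 - 0.0202) = -4.076
Step 2: Compute augmented objective.
t*f(x) = 9.3*-3.36 = -31.248
Total = -31.248 - 4.076 = -35.324


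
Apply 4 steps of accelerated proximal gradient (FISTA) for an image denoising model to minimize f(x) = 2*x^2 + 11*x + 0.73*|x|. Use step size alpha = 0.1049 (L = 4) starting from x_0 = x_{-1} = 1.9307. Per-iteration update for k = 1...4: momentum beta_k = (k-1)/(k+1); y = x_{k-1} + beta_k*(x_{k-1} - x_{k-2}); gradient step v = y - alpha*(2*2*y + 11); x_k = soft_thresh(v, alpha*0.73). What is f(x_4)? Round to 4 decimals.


FISTA on f(x) = 2*x^2 + 11*x + 0.73*|x|
L = 4, alpha = 0.1049
Iteration 1: beta = 0.0, y = 1.9307 + 0.0*(1.9307 - 1.9307) = 1.9307
  grad(y) = 18.7228, v = y - alpha*grad = -0.0333
  prox(v) = soft_thresh(-0.0333, 0.0766) = 0.0
Iteration 2: beta = 0.3333, y = 0.0 + 0.3333*(0.0 - 1.9307) = -0.6436
  grad(y) = 8.4257, v = y - alpha*grad = -1.5274
  prox(v) = soft_thresh(-1.5274, 0.0766) = -1.4508
Iteration 3: beta = 0.5, y = -1.4508 + 0.5*(-1.4508 - 0.0) = -2.1763
  grad(y) = 2.2949, v = y - alpha*grad = -2.417
  prox(v) = soft_thresh(-2.417, 0.0766) = -2.3404
Iteration 4: beta = 0.6, y = -2.3404 + 0.6*(-2.3404 + 1.4508) = -2.8742
  grad(y) = -0.4967, v = y - alpha*grad = -2.8221
  prox(v) = soft_thresh(-2.8221, 0.0766) = -2.7455
f(x_4) = 2*(-2.7455)^2 + 11*(-2.7455) + 0.73*|-2.7455| = -13.1207


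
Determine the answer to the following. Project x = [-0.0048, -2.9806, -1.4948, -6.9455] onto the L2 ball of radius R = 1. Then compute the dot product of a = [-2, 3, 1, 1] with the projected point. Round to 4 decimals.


Step 1: Compute ||x|| (intermediates to 6 decimals).
||x|| = sqrt((-0.0048)^2 + (-2.9806)^2 + (-1.4948)^2 + (-6.9455)^2) = 7.70444
Step 2: Project.
Since ||x|| > R, scale = R/||x|| = 1/7.70444 = 0.129795, proj(x) = scale * x
proj(x) = [-0.000623, -0.386867, -0.194018, -0.901491]
Step 3: Dot product.
a^T * proj(x) = -2*(-0.000623) + 3*(-0.386867) + 1*(-0.194018) + 1*(-0.901491) = -2.2549
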